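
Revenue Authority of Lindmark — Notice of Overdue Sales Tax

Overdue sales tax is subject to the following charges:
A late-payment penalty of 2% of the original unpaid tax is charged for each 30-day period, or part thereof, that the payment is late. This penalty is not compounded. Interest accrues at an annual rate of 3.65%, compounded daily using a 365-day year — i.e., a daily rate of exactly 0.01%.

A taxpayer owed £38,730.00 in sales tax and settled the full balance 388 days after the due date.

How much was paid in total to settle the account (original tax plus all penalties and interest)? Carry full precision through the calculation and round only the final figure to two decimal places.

£50,331.98

Penalty periods: ⌈388/30⌉ = 13; penalty = 13 × 2% × £38,730.00 = £10,069.80
Interest: £38,730.00 × ((1 + 0.0001)^388 − 1) = £38,730.00 × 0.03956053… = £1,532.1795…
Total = £38,730.00 + £10,069.8000 + £1,532.1795… = £50,331.98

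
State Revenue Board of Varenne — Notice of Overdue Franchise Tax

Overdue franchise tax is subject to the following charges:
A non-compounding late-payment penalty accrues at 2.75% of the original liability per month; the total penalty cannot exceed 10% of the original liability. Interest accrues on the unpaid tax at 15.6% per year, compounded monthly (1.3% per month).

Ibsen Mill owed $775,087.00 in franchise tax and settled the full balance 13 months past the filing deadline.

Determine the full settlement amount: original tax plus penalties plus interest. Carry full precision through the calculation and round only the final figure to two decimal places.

$994,305.82

Penalty (uncapped): 13 × 2.75% × $775,087.00 = $277,093.60…; cap = 10% × $775,087.00 = $77,508.70 → penalty = $77,508.70
Interest: $775,087.00 × ((1 + 0.013)^13 − 1) = $775,087.00 × 0.1828312… = $141,710.1246…
Total = $775,087.00 + $77,508.7000 + $141,710.1246… = $994,305.82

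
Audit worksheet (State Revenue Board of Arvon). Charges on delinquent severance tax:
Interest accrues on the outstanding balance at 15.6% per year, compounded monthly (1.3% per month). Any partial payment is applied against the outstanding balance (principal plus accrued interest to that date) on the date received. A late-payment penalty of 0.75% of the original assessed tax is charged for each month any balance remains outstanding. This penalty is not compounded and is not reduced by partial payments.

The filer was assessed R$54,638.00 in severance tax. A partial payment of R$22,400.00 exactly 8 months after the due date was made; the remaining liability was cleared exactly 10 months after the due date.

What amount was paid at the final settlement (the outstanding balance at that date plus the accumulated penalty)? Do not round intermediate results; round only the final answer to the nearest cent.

Balance at month 8: R$54,638.0000 × (1 + 0.013)^8 = R$60,585.7316…
After R$22,400.00 payment: R$60,585.7316… − R$22,400.00 = R$38,185.7316…
Balance at month 10: R$38,185.7316… × (1 + 0.013)^2 = R$39,185.0140…
Penalty: 10 × 0.75% × R$54,638.00 = R$4,097.85
Final settlement = outstanding balance + penalty = R$39,185.0140… + R$4,097.85 = R$43,282.86

R$43,282.86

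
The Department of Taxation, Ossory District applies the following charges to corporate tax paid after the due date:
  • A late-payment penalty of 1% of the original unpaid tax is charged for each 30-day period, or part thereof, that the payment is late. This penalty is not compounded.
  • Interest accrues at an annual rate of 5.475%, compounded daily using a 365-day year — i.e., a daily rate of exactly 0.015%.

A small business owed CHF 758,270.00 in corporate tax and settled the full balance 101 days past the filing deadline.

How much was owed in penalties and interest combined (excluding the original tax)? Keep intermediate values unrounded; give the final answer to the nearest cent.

Penalty periods: ⌈101/30⌉ = 4; penalty = 4 × 1% × CHF 758,270.00 = CHF 30,330.80
Interest: CHF 758,270.00 × ((1 + 0.00015)^101 − 1) = CHF 758,270.00 × 0.01526419… = CHF 11,574.3770…
Penalties + interest = CHF 30,330.8000 + CHF 11,574.3770… = CHF 41,905.18

CHF 41,905.18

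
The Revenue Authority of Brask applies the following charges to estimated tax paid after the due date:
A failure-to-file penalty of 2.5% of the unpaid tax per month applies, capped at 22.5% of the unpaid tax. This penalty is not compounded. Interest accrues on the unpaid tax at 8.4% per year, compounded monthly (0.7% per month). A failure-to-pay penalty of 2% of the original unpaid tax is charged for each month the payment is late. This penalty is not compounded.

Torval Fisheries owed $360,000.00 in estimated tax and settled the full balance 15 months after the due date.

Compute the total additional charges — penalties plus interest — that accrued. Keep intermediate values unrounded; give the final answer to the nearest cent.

Failure-to-file: 15 × 2.5% × $360,000.00 = $135,000.00, capped at 22.5% × $360,000.00 = $81,000.00
Failure-to-pay penalty: 15 × 2% × $360,000.00 = $108,000.00
Interest: $360,000.00 × ((1 + 0.007)^15 − 1) = $360,000.00 × 0.1103044… = $39,709.5816…
Penalties + interest = $189,000.0000 + $39,709.5816… = $228,709.58

$228,709.58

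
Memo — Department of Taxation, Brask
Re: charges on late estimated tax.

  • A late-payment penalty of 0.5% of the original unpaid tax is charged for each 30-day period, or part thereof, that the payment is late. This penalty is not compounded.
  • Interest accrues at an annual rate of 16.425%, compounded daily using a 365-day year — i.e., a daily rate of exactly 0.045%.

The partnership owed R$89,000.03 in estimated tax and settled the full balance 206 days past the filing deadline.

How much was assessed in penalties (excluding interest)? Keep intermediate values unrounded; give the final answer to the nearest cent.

Penalty periods: ⌈206/30⌉ = 7; penalty = 7 × 0.5% × R$89,000.03 = R$3,115.00…

R$3,115.00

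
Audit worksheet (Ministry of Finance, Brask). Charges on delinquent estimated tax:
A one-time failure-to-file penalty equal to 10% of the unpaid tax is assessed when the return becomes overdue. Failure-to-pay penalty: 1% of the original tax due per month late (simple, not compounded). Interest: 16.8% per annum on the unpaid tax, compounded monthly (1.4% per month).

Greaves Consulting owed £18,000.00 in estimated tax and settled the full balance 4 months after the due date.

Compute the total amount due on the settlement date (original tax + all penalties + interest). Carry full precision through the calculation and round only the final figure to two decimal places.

Failure-to-file penalty: 10% × £18,000.00 = £1,800.00
Failure-to-pay penalty = 1% × £18,000.00 × 4 mo = £720.00
Interest: £18,000.00 × ((1 + 0.014)^4 − 1) = £18,000.00 × 0.0571870… = £1,029.3663…
Total = £18,000.00 + £2,520.0000 + £1,029.3663… = £21,549.37

£21,549.37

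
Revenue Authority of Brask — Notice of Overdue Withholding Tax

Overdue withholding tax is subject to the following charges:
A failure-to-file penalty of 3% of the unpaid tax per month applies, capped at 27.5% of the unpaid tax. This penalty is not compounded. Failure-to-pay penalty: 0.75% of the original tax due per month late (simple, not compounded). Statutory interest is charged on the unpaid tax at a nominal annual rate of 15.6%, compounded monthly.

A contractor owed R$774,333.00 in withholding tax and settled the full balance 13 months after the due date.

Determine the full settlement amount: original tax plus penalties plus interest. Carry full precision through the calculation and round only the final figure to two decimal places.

Failure-to-file: 13 × 3% × R$774,333.00 = R$301,989.87, capped at 27.5% × R$774,333.00 = R$212,941.58…
Failure-to-pay penalty: 13 × 0.75% × R$774,333.00 = R$75,497.47…
Interest (15.6%/yr ÷ 12 = 1.3%/month): R$774,333.00 × ((1 + 0.013)^13 − 1) = R$141,572.2698…
Total = R$774,333.00 + R$288,439.0425 + R$141,572.2698… = R$1,204,344.31

R$1,204,344.31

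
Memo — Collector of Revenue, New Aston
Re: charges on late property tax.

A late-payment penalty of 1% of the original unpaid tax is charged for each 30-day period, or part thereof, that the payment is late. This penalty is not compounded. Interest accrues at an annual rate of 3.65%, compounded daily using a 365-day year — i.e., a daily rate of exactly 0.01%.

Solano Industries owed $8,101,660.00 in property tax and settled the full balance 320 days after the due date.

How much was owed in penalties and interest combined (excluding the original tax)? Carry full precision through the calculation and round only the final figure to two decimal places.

Penalty periods: ⌈320/30⌉ = 11; penalty = 11 × 1% × $8,101,660.00 = $891,182.60
Interest: $8,101,660.00 × ((1 + 0.0001)^320 − 1) = $8,101,660.00 × 0.03251585… = $263,432.3888…
Penalties + interest = $891,182.6000 + $263,432.3888… = $1,154,614.99

$1,154,614.99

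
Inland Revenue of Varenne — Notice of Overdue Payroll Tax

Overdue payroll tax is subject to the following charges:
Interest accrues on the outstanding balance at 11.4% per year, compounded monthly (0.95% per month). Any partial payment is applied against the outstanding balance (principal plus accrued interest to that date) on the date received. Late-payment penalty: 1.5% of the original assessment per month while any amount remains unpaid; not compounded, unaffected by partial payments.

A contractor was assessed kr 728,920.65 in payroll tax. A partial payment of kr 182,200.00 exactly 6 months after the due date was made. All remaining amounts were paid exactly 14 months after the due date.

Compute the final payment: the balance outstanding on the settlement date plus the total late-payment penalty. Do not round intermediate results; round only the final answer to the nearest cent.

Balance at month 6: kr 728,920.6500 × (1 + 0.0095)^6 = kr 771,468.4919…
After kr 182,200.00 payment: kr 771,468.4919… − kr 182,200.00 = kr 589,268.4919…
Balance at month 14: kr 589,268.4919… × (1 + 0.0095)^8 = kr 635,570.6099…
Penalty: 14 × 1.5% × kr 728,920.65 = kr 153,073.34…
Final settlement = outstanding balance + penalty = kr 635,570.6099… + kr 153,073.34… = kr 788,643.95

kr 788,643.95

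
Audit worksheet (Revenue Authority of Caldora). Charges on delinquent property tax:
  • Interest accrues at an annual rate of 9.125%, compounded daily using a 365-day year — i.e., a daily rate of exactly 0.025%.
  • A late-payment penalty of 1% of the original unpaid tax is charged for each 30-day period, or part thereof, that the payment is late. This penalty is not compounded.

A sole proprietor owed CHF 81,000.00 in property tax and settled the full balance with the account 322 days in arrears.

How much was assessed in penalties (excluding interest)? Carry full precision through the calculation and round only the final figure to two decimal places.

CHF 8,910.00

Penalty periods: ⌈322/30⌉ = 11; penalty = 11 × 1% × CHF 81,000.00 = CHF 8,910.00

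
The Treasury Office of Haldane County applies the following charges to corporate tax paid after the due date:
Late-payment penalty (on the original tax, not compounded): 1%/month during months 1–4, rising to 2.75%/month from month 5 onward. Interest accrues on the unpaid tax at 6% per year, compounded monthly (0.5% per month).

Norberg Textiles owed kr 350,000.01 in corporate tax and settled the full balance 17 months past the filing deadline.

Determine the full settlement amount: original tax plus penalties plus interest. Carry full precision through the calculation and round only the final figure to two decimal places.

Penalty, months 1–4: 4 × 1% × kr 350,000.01 = kr 14,000.00…
Penalty, months 5–17: 13 × 2.75% × kr 350,000.01 = kr 125,125.00…
Interest: kr 350,000.01 × ((1 + 0.005)^17 − 1) = kr 350,000.01 × 0.0884865… = kr 30,970.2783…
Total = kr 350,000.01 + kr 139,125.0040… + kr 30,970.2783… = kr 520,095.29

kr 520,095.29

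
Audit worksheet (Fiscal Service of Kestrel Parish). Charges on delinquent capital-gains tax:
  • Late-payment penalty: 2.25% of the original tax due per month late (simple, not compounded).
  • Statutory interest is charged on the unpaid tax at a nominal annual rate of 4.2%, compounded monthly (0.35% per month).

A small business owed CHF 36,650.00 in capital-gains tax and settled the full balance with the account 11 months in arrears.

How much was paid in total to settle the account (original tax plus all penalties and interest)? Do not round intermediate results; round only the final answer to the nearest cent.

Late-payment penalty: 11 × 2.25% × CHF 36,650.00 = CHF 9,070.88…
Interest: CHF 36,650.00 × ((1 + 0.0035)^11 − 1) = CHF 36,650.00 × 0.0391809… = CHF 1,435.9790…
Total = CHF 36,650.00 + CHF 9,070.8750 + CHF 1,435.9790… = CHF 47,156.85

CHF 47,156.85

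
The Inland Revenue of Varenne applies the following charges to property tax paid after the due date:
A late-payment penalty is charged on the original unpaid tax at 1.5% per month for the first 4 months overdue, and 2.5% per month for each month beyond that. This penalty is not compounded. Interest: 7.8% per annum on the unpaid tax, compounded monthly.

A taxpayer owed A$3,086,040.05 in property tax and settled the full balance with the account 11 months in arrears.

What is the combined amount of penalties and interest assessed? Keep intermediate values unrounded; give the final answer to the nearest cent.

Penalty, months 1–4: 4 × 1.5% × A$3,086,040.05 = A$185,162.40…
Penalty, months 5–11: 7 × 2.5% × A$3,086,040.05 = A$540,057.01…
Interest (7.8%/yr ÷ 12 = 0.65%/month): A$3,086,040.05 × ((1 + 0.0065)^11 − 1) = A$227,964.7218…
Penalties + interest = A$725,219.4118… + A$227,964.7218… = A$953,184.13

A$953,184.13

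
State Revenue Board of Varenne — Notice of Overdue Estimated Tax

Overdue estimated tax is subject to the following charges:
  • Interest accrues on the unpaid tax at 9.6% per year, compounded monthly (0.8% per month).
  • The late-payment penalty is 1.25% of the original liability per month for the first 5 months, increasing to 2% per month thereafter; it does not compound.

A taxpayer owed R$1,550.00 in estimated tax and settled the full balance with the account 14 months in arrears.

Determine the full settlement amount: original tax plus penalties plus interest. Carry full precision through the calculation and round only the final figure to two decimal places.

R$2,108.80

Penalty, months 1–5: 5 × 1.25% × R$1,550.00 = R$96.88…
Penalty, months 6–14: 9 × 2% × R$1,550.00 = R$279.00
Interest: R$1,550.00 × ((1 + 0.008)^14 − 1) = R$1,550.00 × 0.1180145… = R$182.9225…
Total = R$1,550.00 + R$375.8750 + R$182.9225… = R$2,108.80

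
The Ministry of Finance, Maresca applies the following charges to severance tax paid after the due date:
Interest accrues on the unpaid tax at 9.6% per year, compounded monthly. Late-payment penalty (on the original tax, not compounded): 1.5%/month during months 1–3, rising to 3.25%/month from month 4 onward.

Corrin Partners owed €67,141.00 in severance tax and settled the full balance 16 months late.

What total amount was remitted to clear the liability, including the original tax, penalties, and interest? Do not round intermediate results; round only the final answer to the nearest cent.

Penalty, months 1–3: 3 × 1.5% × €67,141.00 = €3,021.35…
Penalty, months 4–16: 13 × 3.25% × €67,141.00 = €28,367.07…
Interest (9.6%/yr ÷ 12 = 0.8%/month): €67,141.00 × ((1 + 0.008)^16 − 1) = €9,129.4518…
Total = €67,141.00 + €31,388.4175 + €9,129.4518… = €107,658.87

€107,658.87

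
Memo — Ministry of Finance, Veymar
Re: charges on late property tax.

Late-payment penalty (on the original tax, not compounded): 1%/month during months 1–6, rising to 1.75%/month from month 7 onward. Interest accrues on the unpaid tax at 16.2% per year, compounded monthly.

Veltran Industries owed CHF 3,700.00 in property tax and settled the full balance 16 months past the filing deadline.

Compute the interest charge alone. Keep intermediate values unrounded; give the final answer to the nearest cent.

CHF 885.45

Interest (16.2%/yr ÷ 12 = 1.35%/month): CHF 3,700.00 × ((1 + 0.0135)^16 − 1) = CHF 885.4480…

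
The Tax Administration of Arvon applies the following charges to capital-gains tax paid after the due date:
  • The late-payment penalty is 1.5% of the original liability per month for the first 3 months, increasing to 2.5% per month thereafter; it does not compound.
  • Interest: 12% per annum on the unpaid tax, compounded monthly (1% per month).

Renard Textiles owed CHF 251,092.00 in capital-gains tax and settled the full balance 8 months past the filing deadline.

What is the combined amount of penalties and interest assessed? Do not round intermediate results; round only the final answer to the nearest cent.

Penalty, months 1–3: 3 × 1.5% × CHF 251,092.00 = CHF 11,299.14
Penalty, months 4–8: 5 × 2.5% × CHF 251,092.00 = CHF 31,386.50
Interest: CHF 251,092.00 × ((1 + 0.01)^8 − 1) = CHF 251,092.00 × 0.0828567… = CHF 20,804.6559…
Penalties + interest = CHF 42,685.6400 + CHF 20,804.6559… = CHF 63,490.30

CHF 63,490.30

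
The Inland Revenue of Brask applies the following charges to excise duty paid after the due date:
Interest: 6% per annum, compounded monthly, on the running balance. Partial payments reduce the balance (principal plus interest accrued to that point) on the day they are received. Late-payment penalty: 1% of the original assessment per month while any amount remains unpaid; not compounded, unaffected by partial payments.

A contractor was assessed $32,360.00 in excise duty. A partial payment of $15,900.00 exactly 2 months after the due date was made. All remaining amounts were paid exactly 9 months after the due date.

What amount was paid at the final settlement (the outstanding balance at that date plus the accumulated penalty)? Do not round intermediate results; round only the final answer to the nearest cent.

$20,293.15

Monthly rate = 6% ÷ 12 = 0.5%
Balance at month 2: $32,360.0000 × (1 + 0.005)^2 = $32,684.4090
After $15,900.00 payment: $32,684.4090 − $15,900.00 = $16,784.4090
Balance at month 9: $16,784.4090 × (1 + 0.005)^7 = $17,380.7489…
Penalty: 9 × 1% × $32,360.00 = $2,912.40
Final settlement = outstanding balance + penalty = $17,380.7489… + $2,912.40 = $20,293.15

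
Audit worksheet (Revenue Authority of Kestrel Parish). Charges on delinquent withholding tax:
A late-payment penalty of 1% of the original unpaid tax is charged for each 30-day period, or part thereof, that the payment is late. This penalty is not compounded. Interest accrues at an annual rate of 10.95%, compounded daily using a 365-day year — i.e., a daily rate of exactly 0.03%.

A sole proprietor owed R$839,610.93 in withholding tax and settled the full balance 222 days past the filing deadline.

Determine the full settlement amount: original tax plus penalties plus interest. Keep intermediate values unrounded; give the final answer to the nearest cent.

R$964,593.04

Penalty periods: ⌈222/30⌉ = 8; penalty = 8 × 1% × R$839,610.93 = R$67,168.87…
Interest: R$839,610.93 × ((1 + 0.0003)^222 − 1) = R$839,610.93 × 0.06885717… = R$57,813.2323…
Total = R$839,610.93 + R$67,168.8744 + R$57,813.2323… = R$964,593.04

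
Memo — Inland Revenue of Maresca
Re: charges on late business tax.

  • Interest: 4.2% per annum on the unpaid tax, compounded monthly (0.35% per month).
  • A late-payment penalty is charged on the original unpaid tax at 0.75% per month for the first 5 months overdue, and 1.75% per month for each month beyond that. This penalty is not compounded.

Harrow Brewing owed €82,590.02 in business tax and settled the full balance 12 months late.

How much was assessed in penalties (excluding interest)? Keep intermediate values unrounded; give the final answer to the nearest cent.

Penalty, months 1–5: 5 × 0.75% × €82,590.02 = €3,097.13…
Penalty, months 6–12: 7 × 1.75% × €82,590.02 = €10,117.28…
Total penalty = €3,097.13… + €10,117.28… = €13,214.40

€13,214.40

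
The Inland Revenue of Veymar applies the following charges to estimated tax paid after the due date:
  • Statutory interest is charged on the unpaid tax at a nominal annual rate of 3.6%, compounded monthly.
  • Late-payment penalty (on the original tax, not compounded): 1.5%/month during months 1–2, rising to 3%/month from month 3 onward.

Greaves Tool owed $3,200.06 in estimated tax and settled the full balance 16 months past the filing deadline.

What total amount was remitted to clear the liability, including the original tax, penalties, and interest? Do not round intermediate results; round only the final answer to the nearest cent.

$4,797.19

Penalty, months 1–2: 2 × 1.5% × $3,200.06 = $96.00…
Penalty, months 3–16: 14 × 3% × $3,200.06 = $1,344.03…
Interest (3.6%/yr ÷ 12 = 0.3%/month): $3,200.06 × ((1 + 0.003)^16 − 1) = $157.1078…
Total = $3,200.06 + $1,440.0270 + $157.1078… = $4,797.19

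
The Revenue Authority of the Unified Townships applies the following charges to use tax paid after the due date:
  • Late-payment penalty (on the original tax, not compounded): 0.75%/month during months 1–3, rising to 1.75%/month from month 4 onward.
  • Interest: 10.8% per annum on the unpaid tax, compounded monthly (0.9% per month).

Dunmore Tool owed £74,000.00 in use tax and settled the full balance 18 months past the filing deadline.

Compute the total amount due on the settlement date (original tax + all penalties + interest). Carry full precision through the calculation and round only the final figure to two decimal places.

Penalty, months 1–3: 3 × 0.75% × £74,000.00 = £1,665.00
Penalty, months 4–18: 15 × 1.75% × £74,000.00 = £19,425.00
Interest: £74,000.00 × ((1 + 0.009)^18 − 1) = £74,000.00 × 0.1750085… = £12,950.6258…
Total = £74,000.00 + £21,090.0000 + £12,950.6258… = £108,040.63

£108,040.63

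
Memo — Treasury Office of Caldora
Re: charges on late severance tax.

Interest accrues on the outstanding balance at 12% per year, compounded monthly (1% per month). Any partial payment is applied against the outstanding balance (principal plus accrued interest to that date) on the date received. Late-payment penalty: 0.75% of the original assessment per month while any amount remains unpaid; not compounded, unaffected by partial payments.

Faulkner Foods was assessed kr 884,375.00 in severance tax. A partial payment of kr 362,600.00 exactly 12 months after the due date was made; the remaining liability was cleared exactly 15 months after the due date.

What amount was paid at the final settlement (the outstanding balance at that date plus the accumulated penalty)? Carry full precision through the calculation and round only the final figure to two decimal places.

kr 752,636.96

Balance at month 12: kr 884,375.0000 × (1 + 0.01)^12 = kr 996,535.8860…
After kr 362,600.00 payment: kr 996,535.8860… − kr 362,600.00 = kr 633,935.8860…
Balance at month 15: kr 633,935.8860… × (1 + 0.01)^3 = kr 653,144.7773…
Penalty: 15 × 0.75% × kr 884,375.00 = kr 99,492.19…
Final settlement = outstanding balance + penalty = kr 653,144.7773… + kr 99,492.19… = kr 752,636.96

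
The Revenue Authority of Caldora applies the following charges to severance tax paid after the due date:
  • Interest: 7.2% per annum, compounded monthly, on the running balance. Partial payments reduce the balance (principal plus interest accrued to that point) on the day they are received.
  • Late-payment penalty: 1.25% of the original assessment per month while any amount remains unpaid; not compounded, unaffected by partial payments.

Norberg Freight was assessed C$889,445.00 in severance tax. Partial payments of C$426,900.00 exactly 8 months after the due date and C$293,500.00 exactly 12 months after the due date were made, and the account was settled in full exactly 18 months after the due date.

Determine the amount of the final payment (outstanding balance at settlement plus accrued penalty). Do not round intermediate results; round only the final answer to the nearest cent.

Monthly rate = 7.2% ÷ 12 = 0.6%
Balance at month 8: C$889,445.0000 × (1 + 0.006)^8 = C$933,045.7604…
After C$426,900.00 payment: C$933,045.7604… − C$426,900.00 = C$506,145.7604…
Balance at month 12: C$506,145.7604… × (1 + 0.006)^4 = C$518,403.0241…
After C$293,500.00 payment: C$518,403.0241… − C$293,500.00 = C$224,903.0241…
Balance at month 18: C$224,903.0241… × (1 + 0.006)^6 = C$233,121.9565…
Penalty: 18 × 1.25% × C$889,445.00 = C$200,125.13…
Final settlement = outstanding balance + penalty = C$233,121.9565… + C$200,125.13… = C$433,247.08

C$433,247.08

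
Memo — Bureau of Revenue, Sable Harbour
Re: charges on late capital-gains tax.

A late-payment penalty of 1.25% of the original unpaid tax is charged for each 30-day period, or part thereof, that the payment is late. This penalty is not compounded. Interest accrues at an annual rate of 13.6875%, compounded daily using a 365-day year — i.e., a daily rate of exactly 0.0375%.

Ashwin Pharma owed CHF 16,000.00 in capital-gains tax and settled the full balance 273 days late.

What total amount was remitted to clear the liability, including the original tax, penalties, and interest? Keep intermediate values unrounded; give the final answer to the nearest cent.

Penalty periods: ⌈273/30⌉ = 10; penalty = 10 × 1.25% × CHF 16,000.00 = CHF 2,000.00
Interest: CHF 16,000.00 × ((1 + 0.000375)^273 − 1) = CHF 16,000.00 × 0.10777756… = CHF 1,724.4410…
Total = CHF 16,000.00 + CHF 2,000.0000 + CHF 1,724.4410… = CHF 19,724.44

CHF 19,724.44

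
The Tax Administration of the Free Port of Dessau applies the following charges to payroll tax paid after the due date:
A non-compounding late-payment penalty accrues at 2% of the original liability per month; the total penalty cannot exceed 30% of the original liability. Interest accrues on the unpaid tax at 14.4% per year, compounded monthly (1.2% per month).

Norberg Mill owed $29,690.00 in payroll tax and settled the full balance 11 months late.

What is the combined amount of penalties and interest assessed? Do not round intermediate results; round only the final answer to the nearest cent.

$10,694.70

Penalty: 11 × 2% × $29,690.00 = $6,531.80 (below the 30% cap of $8,907.00)
Interest: $29,690.00 × ((1 + 0.012)^11 − 1) = $29,690.00 × 0.1402121… = $4,162.8966…
Penalties + interest = $6,531.8000 + $4,162.8966… = $10,694.70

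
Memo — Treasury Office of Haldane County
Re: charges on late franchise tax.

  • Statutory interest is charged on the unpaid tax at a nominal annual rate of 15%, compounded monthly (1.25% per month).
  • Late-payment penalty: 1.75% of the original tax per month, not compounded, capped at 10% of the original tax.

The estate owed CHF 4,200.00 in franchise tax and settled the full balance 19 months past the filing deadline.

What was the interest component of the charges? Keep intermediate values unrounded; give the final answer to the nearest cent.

CHF 1,118.08

Interest: CHF 4,200.00 × ((1 + 0.0125)^19 − 1) = CHF 4,200.00 × 0.2662096… = CHF 1,118.0804…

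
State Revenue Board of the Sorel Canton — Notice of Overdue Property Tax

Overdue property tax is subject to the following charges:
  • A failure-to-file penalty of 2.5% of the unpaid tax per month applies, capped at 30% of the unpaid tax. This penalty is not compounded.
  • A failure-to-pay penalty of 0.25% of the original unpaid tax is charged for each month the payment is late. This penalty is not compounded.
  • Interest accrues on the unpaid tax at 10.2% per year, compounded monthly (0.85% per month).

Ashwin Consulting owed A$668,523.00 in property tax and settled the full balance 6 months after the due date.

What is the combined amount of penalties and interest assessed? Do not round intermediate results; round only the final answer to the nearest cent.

A$145,133.74

Failure-to-file: 6 × 2.5% × A$668,523.00 = A$100,278.45 (under the 30% cap)
Failure-to-pay penalty = 0.25% × A$668,523.00 × 6 mo = A$10,027.85…
Interest: A$668,523.00 × ((1 + 0.0085)^6 − 1) = A$668,523.00 × 0.0520961… = A$34,827.4485…
Penalties + interest = A$110,306.2950 + A$34,827.4485… = A$145,133.74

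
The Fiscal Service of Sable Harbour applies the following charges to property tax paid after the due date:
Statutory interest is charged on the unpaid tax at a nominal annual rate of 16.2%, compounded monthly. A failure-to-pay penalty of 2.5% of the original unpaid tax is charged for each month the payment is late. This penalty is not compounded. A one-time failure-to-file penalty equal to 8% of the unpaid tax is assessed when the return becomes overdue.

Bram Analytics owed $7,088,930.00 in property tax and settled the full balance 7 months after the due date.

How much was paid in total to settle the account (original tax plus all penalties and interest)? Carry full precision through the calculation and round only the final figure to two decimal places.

Failure-to-file penalty: 8% × $7,088,930.00 = $567,114.40
Failure-to-pay penalty = 2.5% × $7,088,930.00 × 7 mo = $1,240,562.75
Interest (16.2%/yr ÷ 12 = 1.35%/month): $7,088,930.00 × ((1 + 0.0135)^7 − 1) = $697,653.7504…
Total = $7,088,930.00 + $1,807,677.1500 + $697,653.7504… = $9,594,260.90

$9,594,260.90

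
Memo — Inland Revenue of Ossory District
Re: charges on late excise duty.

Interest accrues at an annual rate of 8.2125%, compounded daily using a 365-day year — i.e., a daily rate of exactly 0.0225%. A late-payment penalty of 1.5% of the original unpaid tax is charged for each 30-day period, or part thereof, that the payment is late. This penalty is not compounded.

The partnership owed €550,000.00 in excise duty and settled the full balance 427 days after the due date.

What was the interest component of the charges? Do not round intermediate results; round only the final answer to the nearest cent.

Interest: €550,000.00 × ((1 + 0.000225)^427 − 1) = €550,000.00 × 0.10082973… = €55,456.3501…

€55,456.35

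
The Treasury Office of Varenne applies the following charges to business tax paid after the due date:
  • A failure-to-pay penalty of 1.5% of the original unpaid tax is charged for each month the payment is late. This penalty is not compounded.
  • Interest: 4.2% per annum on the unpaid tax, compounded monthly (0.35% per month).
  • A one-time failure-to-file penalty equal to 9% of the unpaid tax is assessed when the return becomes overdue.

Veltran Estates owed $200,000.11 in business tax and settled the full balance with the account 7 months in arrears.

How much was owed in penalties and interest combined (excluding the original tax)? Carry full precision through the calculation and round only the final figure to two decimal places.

Failure-to-file penalty: 9% × $200,000.11 = $18,000.01…
Failure-to-pay penalty: 7 × 1.5% × $200,000.11 = $21,000.01…
Interest: $200,000.11 × ((1 + 0.0035)^7 − 1) = $200,000.11 × 0.0247588… = $4,951.7539…
Penalties + interest = $39,000.0215… + $4,951.7539… = $43,951.78

$43,951.78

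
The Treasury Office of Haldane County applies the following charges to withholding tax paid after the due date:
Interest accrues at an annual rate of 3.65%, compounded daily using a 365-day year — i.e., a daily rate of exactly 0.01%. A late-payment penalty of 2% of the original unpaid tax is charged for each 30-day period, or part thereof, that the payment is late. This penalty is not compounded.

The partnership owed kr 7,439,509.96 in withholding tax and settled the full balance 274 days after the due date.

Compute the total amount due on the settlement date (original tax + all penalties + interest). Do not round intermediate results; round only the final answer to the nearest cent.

kr 9,134,062.38

Penalty periods: ⌈274/30⌉ = 10; penalty = 10 × 2% × kr 7,439,509.96 = kr 1,487,901.99…
Interest: kr 7,439,509.96 × ((1 + 0.0001)^274 − 1) = kr 7,439,509.96 × 0.02777742… = kr 206,650.4234…
Total = kr 7,439,509.96 + kr 1,487,901.9920 + kr 206,650.4234… = kr 9,134,062.38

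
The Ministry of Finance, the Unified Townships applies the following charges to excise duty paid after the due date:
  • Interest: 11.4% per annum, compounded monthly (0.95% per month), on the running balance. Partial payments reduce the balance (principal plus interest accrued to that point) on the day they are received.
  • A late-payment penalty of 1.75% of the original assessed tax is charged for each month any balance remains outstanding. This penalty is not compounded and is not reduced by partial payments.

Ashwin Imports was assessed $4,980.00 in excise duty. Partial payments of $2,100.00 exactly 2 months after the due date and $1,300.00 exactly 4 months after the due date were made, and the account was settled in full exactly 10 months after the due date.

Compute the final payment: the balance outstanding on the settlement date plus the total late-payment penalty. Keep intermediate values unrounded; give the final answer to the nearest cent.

$2,704.45

Balance at month 2: $4,980.0000 × (1 + 0.0095)^2 = $5,075.0694…
After $2,100.00 payment: $5,075.0694… − $2,100.00 = $2,975.0694…
Balance at month 4: $2,975.0694… × (1 + 0.0095)^2 = $3,031.8643…
After $1,300.00 payment: $3,031.8643… − $1,300.00 = $1,731.8643…
Balance at month 10: $1,731.8643… × (1 + 0.0095)^6 = $1,832.9549…
Penalty: 10 × 1.75% × $4,980.00 = $871.50
Final settlement = outstanding balance + penalty = $1,832.9549… + $871.50 = $2,704.45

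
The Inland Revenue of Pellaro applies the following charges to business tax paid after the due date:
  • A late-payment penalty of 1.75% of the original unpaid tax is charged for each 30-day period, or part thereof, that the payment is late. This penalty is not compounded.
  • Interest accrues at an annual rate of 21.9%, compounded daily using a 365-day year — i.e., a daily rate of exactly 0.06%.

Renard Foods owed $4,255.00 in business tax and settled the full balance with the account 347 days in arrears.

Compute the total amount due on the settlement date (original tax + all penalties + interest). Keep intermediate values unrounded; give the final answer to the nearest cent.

$6,133.08

Penalty periods: ⌈347/30⌉ = 12; penalty = 12 × 1.75% × $4,255.00 = $893.55
Interest: $4,255.00 × ((1 + 0.0006)^347 − 1) = $4,255.00 × 0.23138255… = $984.5328…
Total = $4,255.00 + $893.5500 + $984.5328… = $6,133.08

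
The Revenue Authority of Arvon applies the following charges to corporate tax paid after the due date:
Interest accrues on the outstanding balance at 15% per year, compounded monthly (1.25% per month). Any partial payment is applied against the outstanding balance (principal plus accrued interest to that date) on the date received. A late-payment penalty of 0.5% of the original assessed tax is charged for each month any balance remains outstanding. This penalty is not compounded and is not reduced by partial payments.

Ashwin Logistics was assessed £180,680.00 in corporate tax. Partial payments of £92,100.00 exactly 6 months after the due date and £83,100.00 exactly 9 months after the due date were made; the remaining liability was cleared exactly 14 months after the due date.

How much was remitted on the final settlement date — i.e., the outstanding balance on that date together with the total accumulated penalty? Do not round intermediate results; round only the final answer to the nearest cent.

£37,500.23

Balance at month 6: £180,680.0000 × (1 + 0.0125)^6 = £194,661.5931…
After £92,100.00 payment: £194,661.5931… − £92,100.00 = £102,561.5931…
Balance at month 9: £102,561.5931… × (1 + 0.0125)^3 = £106,455.9289…
After £83,100.00 payment: £106,455.9289… − £83,100.00 = £23,355.9289…
Balance at month 14: £23,355.9289… × (1 + 0.0125)^5 = £24,852.6271…
Penalty: 14 × 0.5% × £180,680.00 = £12,647.60
Final settlement = outstanding balance + penalty = £24,852.6271… + £12,647.60 = £37,500.23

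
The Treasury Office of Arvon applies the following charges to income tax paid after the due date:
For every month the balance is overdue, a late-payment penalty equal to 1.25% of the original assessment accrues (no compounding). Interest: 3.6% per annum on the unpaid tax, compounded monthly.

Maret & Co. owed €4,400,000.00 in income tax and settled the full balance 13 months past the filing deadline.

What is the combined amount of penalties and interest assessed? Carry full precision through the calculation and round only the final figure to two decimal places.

Late-payment penalty = 1.25% × €4,400,000.00 × 13 mo = €715,000.00
Interest (3.6%/yr ÷ 12 = 0.3%/month): €4,400,000.00 × ((1 + 0.003)^13 − 1) = €174,723.0330…
Penalties + interest = €715,000.0000 + €174,723.0330… = €889,723.03

€889,723.03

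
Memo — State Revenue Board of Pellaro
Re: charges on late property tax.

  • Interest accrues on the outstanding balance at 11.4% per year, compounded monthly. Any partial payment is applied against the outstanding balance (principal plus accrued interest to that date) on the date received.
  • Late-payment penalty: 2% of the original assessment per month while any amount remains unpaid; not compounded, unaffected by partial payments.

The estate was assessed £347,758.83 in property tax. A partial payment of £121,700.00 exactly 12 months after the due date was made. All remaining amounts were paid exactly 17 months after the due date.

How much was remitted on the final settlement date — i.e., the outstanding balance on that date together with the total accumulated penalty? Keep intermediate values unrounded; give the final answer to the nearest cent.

Monthly rate = 11.4% ÷ 12 = 0.95%
Balance at month 12: £347,758.8300 × (1 + 0.0095)^12 = £389,541.7809…
After £121,700.00 payment: £389,541.7809… − £121,700.00 = £267,841.7809…
Balance at month 17: £267,841.7809… × (1 + 0.0095)^5 = £280,808.3000…
Penalty: 17 × 2% × £347,758.83 = £118,238.00…
Final settlement = outstanding balance + penalty = £280,808.3000… + £118,238.00… = £399,046.30

£399,046.30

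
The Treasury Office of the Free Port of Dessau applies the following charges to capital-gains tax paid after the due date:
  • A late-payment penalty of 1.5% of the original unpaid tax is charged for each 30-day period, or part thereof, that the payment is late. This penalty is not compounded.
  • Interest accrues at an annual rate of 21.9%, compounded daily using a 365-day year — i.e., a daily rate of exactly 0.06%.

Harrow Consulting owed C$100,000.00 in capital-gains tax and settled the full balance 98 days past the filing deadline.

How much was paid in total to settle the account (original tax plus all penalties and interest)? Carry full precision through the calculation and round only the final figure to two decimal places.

C$112,054.44

Penalty periods: ⌈98/30⌉ = 4; penalty = 4 × 1.5% × C$100,000.00 = C$6,000.00
Interest: C$100,000.00 × ((1 + 0.0006)^98 − 1) = C$100,000.00 × 0.06054441… = C$6,054.4406…
Total = C$100,000.00 + C$6,000.0000 + C$6,054.4406… = C$112,054.44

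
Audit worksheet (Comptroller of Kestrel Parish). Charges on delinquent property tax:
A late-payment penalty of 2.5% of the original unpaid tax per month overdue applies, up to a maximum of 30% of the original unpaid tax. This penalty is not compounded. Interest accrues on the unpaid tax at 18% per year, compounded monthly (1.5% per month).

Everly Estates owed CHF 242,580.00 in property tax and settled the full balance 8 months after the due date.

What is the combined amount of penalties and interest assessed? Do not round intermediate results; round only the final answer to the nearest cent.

Penalty: 8 × 2.5% × CHF 242,580.00 = CHF 48,516.00 (below the 30% cap of CHF 72,774.00)
Interest: CHF 242,580.00 × ((1 + 0.015)^8 − 1) = CHF 242,580.00 × 0.1264926… = CHF 30,684.5717…
Penalties + interest = CHF 48,516.0000 + CHF 30,684.5717… = CHF 79,200.57

CHF 79,200.57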